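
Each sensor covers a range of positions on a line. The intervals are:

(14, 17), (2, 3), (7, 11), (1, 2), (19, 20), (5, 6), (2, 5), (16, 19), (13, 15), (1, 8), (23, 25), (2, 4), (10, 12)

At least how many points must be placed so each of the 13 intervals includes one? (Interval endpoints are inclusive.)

Process intervals by earliest right end; each time one isn't hit yet, stab at its right endpoint.
Sorted: [1,2] [2,3] [2,4] [2,5] [5,6] [1,8] [7,11] [10,12] [13,15] [14,17] [16,19] [19,20] [23,25]
{[1,2],[2,3],[2,4],[2,5]} hit by 2; {[5,6],[1,8]} hit by 6; {[7,11],[10,12]} hit by 11; {[13,15],[14,17]} hit by 15; {[16,19],[19,20]} hit by 19; {[23,25]} hit by 25.
Points: 2, 6, 11, 15, 19, 25 (6 total).

6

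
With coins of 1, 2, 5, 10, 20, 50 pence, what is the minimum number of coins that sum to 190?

5

190 = 3×50 + 2×20
Total coins = 3 + 2 = 5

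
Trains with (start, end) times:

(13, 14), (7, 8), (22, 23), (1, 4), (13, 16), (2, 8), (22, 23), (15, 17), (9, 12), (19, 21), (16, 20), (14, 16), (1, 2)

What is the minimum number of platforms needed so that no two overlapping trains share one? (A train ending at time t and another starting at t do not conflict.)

Count concurrent intervals with a sweep; the peak is the room count.
Events (time:±→running): 1:+→1 1:+→2 2:-→1 2:+→2 4:-→1 7:+→2 8:-→1 8:-→0 9:+→1 12:-→0 13:+→1 13:+→2 14:-→1 14:+→2 15:+→3 … peak 3.

3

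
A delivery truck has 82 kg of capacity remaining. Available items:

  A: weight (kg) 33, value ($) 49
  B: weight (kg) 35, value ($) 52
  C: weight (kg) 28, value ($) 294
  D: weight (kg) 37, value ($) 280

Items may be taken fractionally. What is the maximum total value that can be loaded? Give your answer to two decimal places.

Greedy by value/weight ratio, highest first.
Order: C (294/28=10.50) > D (280/37=7.57) > B (52/35=1.49) > A (49/33=1.48)
Fill: take C (28 @ 294) → take D (37 @ 280) → take 17/35 of B → 25.26; 82/82 used.
Total value = 599.26

599.26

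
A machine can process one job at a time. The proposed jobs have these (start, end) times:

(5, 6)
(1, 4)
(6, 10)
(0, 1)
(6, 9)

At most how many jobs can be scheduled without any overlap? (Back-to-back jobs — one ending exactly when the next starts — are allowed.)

4

Order by finish time; keep every interval that doesn't clash with the previous kept one.
By end time: (0,1), (1,4), (5,6), (6,9), (6,10).
Pick (0,1); next start ≥ 1 → (1,4); next start ≥ 4 → (5,6); next start ≥ 6 → (6,9).
Selected 4 jobs.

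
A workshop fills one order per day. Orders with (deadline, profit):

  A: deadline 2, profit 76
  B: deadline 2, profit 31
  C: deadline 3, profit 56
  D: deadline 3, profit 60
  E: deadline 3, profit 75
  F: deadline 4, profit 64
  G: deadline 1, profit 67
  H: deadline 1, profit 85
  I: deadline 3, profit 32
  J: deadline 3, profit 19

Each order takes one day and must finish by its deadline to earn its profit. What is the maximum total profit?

Sort by profit descending; place each in the latest free slot ≤ its deadline.
Profit order: H=85 A=76 E=75 G=67 F=64 D=60 C=56 I=32 B=31 J=19
Assign: H→slot 1, A→slot 2, E→slot 3, G skipped, F→slot 4, D skipped, C skipped, I skipped, B skipped, J skipped.
Slots: [1:H] [2:A] [3:E] [4:F]
Profit = 85 + 76 + 75 + 64 = 300

300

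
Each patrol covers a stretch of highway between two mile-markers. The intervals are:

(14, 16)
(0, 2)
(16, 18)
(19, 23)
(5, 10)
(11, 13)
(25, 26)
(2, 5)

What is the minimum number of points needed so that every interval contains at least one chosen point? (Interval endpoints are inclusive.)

Sort by right endpoint; whenever an interval is uncovered, place a point at its right end.
Sorted: [0,2] [2,5] [5,10] [11,13] [14,16] [16,18] [19,23] [25,26]
{[0,2],[2,5]} hit by 2; {[5,10]} hit by 10; {[11,13]} hit by 13; {[14,16],[16,18]} hit by 16; {[19,23]} hit by 23; {[25,26]} hit by 26.
Points: 2, 10, 13, 16, 23, 26 (6 total).

6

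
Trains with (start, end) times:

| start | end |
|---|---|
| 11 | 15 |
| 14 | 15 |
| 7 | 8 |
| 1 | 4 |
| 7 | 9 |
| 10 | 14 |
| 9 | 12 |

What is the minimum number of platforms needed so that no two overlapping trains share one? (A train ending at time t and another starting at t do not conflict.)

3

starts: [1, 7, 7, 9, 10, 11, 14]
ends:   [4, 8, 9, 12, 14, 15, 15]
s1→1 e4→0 s7→1 s7→2 e8→1 e9→0 s9→1 s10→2 s11→3  — peak 3.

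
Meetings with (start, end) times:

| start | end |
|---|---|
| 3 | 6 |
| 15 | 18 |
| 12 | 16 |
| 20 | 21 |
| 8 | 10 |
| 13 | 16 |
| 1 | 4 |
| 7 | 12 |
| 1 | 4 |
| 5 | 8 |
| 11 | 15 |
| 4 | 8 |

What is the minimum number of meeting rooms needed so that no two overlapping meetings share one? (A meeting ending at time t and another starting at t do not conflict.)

Count concurrent intervals with a sweep; the peak is the room count.
Events (time:±→running): 1:+→1 1:+→2 3:+→3 … peak 3.

3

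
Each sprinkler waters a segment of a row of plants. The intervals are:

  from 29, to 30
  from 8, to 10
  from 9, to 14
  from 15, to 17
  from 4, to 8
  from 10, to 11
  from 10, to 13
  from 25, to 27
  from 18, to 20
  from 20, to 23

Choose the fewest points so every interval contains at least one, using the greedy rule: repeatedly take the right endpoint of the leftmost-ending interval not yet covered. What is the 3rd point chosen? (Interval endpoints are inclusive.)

Process intervals by earliest right end; each time one isn't hit yet, stab at its right endpoint.
Sorted: [4,8] [8,10] [10,11] [10,13] [9,14] [15,17] [18,20] [20,23] [25,27] [29,30]
{[4,8],[8,10]} hit by 8; {[10,11],[10,13],[9,14]} hit by 11; {[15,17]} hit by 17; {[18,20],[20,23]} hit by 20; {[25,27]} hit by 27; {[29,30]} hit by 30.
Points: 8, 11, 17, 20, 27, 30 (6 total).

17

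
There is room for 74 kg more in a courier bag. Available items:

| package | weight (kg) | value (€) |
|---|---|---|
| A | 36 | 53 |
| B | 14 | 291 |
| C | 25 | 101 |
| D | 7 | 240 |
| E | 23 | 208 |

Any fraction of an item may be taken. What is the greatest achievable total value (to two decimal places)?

847.36

Sort by value per unit weight and fill in that order.
Order: D (240/7=34.29) > B (291/14=20.79) > E (208/23=9.04) > C (101/25=4.04) > A (53/36=1.47)
Fill: take D (7 @ 240) → take B (14 @ 291) → take E (23 @ 208) → take C (25 @ 101) → take 5/36 of A → 7.36; 74/74 used.
Total value = 847.36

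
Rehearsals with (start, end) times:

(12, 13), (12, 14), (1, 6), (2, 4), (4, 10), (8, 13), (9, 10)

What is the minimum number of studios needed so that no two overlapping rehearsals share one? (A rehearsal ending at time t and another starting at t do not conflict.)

3

Events (time:±→running): 1:+→1 2:+→2 4:-→1 4:+→2 6:-→1 8:+→2 9:+→3 … peak 3.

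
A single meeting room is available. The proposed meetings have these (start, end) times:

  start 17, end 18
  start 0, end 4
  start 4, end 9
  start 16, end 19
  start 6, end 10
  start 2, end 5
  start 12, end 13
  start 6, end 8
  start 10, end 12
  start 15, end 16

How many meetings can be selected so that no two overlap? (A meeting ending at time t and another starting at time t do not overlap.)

Greedy by earliest finish: after sorting by end time, pick each interval compatible with the last pick.
Sorted by end: (0,4)  (2,5)  (6,8)  (4,9)  (6,10)  (10,12)  (12,13)  (15,16)  (17,18)  (16,19)
take (0,4); take (6,8); skip (4,9); skip (6,10); take (10,12); take (12,13); take (15,16); take (17,18); skip (16,19).
Selected 6 meetings.

6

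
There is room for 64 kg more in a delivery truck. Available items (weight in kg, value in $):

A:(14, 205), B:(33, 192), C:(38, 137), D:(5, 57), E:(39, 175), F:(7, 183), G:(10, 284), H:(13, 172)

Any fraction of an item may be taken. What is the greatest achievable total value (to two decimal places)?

988.27

Order: G (284/10=28.40) > F (183/7=26.14) > A (205/14=14.64) > H (172/13=13.23) > D (57/5=11.40) > B (192/33=5.82) > E (175/39=4.49) > C (137/38=3.61)
Fill: take G (10 @ 284) → take F (7 @ 183) → take A (14 @ 205) → take H (13 @ 172) → take D (5 @ 57) → take 15/33 of B → 87.27; 64/64 used.
Total value = 988.27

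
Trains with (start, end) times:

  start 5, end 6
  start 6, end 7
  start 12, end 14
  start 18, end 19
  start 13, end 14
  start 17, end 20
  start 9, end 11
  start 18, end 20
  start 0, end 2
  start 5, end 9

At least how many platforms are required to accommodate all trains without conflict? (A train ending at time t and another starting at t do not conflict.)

3

Events (time:±→running): 0:+→1 2:-→0 5:+→1 5:+→2 6:-→1 6:+→2 7:-→1 9:-→0 9:+→1 11:-→0 12:+→1 13:+→2 14:-→1 14:-→0 17:+→1 18:+→2 18:+→3 … peak 3.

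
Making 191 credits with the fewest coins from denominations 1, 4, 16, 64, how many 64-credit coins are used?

Greedy: take as many of the largest coin as possible, then repeat with the remainder.
191 − 2×64→63 − 3×16→15 − 3×4→3 − 3×1→0
Count of 64: 2

2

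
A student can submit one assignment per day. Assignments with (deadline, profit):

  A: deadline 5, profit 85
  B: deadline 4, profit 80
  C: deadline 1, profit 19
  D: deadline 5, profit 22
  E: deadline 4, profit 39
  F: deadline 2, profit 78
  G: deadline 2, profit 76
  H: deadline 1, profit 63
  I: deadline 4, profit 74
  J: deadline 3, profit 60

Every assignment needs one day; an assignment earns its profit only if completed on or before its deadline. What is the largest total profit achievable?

Take jobs in profit order; each goes to the latest open slot no later than its deadline.
Profit order: A=85 B=80 F=78 G=76 I=74 H=63 J=60 E=39 D=22 C=19
Assign: A→slot 5, B→slot 4, F→slot 2, G→slot 1, I→slot 3, H skipped, J skipped, E skipped, D skipped, C skipped.
Slots: [1:G] [2:F] [3:I] [4:B] [5:A]
Profit = 76 + 78 + 74 + 80 + 85 = 393

393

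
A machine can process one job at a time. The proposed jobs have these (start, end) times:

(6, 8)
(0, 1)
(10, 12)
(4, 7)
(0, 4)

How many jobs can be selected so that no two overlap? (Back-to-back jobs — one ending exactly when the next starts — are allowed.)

Order by finish time; keep every interval that doesn't clash with the previous kept one.
By end time: (0,1), (0,4), (4,7), (6,8), (10,12).
Pick (0,1); next start ≥ 1 → (4,7); next start ≥ 7 → (10,12).
Selected 3 jobs.

3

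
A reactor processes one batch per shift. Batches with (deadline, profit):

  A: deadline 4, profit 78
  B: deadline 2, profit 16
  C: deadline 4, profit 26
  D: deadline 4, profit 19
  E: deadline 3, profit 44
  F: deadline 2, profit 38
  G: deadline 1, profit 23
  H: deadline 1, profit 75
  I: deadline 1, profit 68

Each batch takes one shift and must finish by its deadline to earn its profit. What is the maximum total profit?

235

By profit: A(d4,78), H(d1,75), I(d1,68), E(d3,44), F(d2,38), C(d4,26), G(d1,23), D(d4,19), B(d2,16)
A→slot 4; H→slot 1; I skipped; E→slot 3; F→slot 2; C skipped; G skipped; D skipped; B skipped.
Profit = 75 + 38 + 44 + 78 = 235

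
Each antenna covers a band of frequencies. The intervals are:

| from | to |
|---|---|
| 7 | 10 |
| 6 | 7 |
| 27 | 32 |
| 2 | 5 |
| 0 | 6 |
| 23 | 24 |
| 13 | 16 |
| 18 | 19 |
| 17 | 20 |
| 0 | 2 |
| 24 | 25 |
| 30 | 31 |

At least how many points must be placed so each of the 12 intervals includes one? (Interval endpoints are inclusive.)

6

Sort by right endpoint; whenever an interval is uncovered, place a point at its right end.
By right end: [0,2]  [2,5]  [0,6]  [6,7]  [7,10]  [13,16]  [18,19]  [17,20]  [23,24]  [24,25]  [30,31]  [27,32]
[0,2] uncovered → point at 2; [6,7] uncovered → point at 7; [13,16] uncovered → point at 16; [18,19] uncovered → point at 19; [23,24] uncovered → point at 24; [30,31] uncovered → point at 31.
Points: 2, 7, 16, 19, 24, 31 (6 total).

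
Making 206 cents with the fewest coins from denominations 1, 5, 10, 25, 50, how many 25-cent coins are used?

0

206 = 4×50 + 1×5 + 1×1
Count of 25: 0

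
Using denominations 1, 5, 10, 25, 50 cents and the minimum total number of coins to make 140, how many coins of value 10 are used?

1

140 − 2×50→40 − 1×25→15 − 1×10→5 − 1×5→0
Count of 10: 1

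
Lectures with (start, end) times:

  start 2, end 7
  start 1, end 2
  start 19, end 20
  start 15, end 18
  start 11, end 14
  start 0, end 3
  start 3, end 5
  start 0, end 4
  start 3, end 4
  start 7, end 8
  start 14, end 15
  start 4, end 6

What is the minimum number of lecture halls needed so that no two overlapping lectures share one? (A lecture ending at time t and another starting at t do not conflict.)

starts: [0, 0, 1, 2, 3, 3, 4, 7, 11, 14, 15, 19]
ends:   [2, 3, 4, 4, 5, 6, 7, 8, 14, 15, 18, 20]
s0→1 s0→2 s1→3 e2→2 s2→3 e3→2 s3→3 s3→4  — peak 4.

4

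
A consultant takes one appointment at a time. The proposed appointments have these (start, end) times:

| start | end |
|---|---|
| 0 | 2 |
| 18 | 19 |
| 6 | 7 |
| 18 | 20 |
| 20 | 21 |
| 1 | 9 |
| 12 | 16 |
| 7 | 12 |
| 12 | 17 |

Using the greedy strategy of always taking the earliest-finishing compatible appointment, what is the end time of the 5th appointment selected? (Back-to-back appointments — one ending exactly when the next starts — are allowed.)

19

Greedy by earliest finish: after sorting by end time, pick each interval compatible with the last pick.
Sorted by end: (0,2)  (6,7)  (1,9)  (7,12)  (12,16)  (12,17)  (18,19)  (18,20)  (20,21)
take (0,2); take (6,7); skip (1,9); take (7,12); take (12,16); take (18,19); take (20,21).
Selected: (0,2) (6,7) (7,12) (12,16) (18,19) (20,21)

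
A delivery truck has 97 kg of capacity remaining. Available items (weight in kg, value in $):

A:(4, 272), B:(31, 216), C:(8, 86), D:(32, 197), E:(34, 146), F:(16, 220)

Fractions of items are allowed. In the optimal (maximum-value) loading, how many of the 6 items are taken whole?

5

Greedy by value/weight ratio, highest first.
Order: A (272/4=68.00) > F (220/16=13.75) > C (86/8=10.75) > B (216/31=6.97) > D (197/32=6.16) > E (146/34=4.29)
Fill: take A (4 @ 272) → take F (16 @ 220) → take C (8 @ 86) → take B (31 @ 216) → take D (32 @ 197) → take 6/34 of E → 25.76; 97/97 used.
5 item(s) taken whole; one partial (take 6/34 of E).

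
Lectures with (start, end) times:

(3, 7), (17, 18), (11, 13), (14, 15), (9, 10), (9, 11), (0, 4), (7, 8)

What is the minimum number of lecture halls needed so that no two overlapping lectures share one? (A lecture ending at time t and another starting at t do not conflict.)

The answer is the maximum number of intervals overlapping at any instant.
starts: [0, 3, 7, 9, 9, 11, 14, 17]
ends:   [4, 7, 8, 10, 11, 13, 15, 18]
s0→1 s3→2  — peak 2.

2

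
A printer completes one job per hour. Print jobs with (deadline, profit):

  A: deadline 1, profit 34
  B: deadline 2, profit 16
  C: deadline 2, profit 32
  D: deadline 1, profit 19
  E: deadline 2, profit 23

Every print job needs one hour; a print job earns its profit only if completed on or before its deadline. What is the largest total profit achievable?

66

Sort by profit descending; place each in the latest free slot ≤ its deadline.
By profit: A(d1,34), C(d2,32), E(d2,23), D(d1,19), B(d2,16)
A→slot 1; C→slot 2; E skipped; D skipped; B skipped.
Profit = 34 + 32 = 66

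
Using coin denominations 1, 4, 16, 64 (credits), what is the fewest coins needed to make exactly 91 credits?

7

Use the largest denomination that fits, subtract, and repeat.
91 − 1×64→27 − 1×16→11 − 2×4→3 − 3×1→0
Total coins = 1 + 1 + 2 + 3 = 7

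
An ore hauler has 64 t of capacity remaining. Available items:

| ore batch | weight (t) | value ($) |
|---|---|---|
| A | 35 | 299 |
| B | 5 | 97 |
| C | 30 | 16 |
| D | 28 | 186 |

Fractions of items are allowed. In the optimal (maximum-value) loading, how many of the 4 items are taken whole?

Sort by value per unit weight and fill in that order.
Ratios (sorted): B 19.40, A 8.54, D 6.64, C 0.53
take B (5 @ 97); take A (35 @ 299); take 24/28 of D → 159.43. Capacity used 64/64.
2 item(s) taken whole; one partial (take 24/28 of D).

2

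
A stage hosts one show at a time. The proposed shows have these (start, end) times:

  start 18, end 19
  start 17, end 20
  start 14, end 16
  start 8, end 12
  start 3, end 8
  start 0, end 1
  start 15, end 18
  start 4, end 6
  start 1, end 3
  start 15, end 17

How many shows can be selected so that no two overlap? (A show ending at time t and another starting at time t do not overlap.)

Sort by end time and greedily take each interval whose start is ≥ the last chosen end.
By end time: (0,1), (1,3), (4,6), (3,8), (8,12), (14,16), (15,17), (15,18), (18,19), (17,20).
Pick (0,1); next start ≥ 1 → (1,3); next start ≥ 3 → (4,6); next start ≥ 6 → (8,12); next start ≥ 12 → (14,16); next start ≥ 16 → (18,19).
Selected 6 shows.

6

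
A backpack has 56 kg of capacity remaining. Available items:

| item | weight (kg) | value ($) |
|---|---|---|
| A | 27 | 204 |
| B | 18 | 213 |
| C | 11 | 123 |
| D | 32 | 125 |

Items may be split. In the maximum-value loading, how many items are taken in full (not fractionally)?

Sort by value per unit weight and fill in that order.
Ratios (sorted): B 11.83, C 11.18, A 7.56, D 3.91
take B (18 @ 213); take C (11 @ 123); take A (27 @ 204). Capacity used 56/56.
3 item(s) taken whole.

3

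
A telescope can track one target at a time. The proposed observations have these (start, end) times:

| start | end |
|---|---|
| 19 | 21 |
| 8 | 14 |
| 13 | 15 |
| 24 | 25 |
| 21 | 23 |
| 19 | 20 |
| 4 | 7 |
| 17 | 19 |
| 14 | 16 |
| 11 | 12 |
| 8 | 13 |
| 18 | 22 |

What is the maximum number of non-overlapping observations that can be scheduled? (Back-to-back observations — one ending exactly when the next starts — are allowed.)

7

Sorted by end: (4,7)  (11,12)  (8,13)  (8,14)  (13,15)  (14,16)  (17,19)  (19,20)  (19,21)  (18,22)  (21,23)  (24,25)
take (4,7); take (11,12); take (13,15); skip (14,16); take (17,19); take (19,20); skip (19,21); skip (18,22); take (21,23); take (24,25).
Selected 7 observations.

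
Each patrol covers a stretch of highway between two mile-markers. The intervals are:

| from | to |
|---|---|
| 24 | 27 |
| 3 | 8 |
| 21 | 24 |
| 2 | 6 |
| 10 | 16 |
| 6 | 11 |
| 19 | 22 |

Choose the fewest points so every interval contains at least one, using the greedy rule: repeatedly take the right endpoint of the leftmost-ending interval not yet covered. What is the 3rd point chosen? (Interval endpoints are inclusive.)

22

Process intervals by earliest right end; each time one isn't hit yet, stab at its right endpoint.
By right end: [2,6]  [3,8]  [6,11]  [10,16]  [19,22]  [21,24]  [24,27]
[2,6] uncovered → point at 6; [10,16] uncovered → point at 16; [19,22] uncovered → point at 22; [24,27] uncovered → point at 27.
Points: 6, 16, 22, 27 (4 total).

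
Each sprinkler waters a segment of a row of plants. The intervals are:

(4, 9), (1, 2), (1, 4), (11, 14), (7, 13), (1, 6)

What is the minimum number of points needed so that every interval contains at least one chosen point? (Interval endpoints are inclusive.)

3

Sorted: [1,2] [1,4] [1,6] [4,9] [7,13] [11,14]
{[1,2],[1,4],[1,6]} hit by 2; {[4,9],[7,13]} hit by 9; {[11,14]} hit by 14.
Points: 2, 9, 14 (3 total).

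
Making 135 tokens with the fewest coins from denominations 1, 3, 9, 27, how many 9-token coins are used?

0

135 − 5×27→0
Count of 9: 0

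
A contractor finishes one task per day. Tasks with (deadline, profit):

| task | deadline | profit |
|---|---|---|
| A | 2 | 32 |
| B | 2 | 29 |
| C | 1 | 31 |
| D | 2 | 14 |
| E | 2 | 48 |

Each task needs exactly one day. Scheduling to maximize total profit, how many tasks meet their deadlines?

2

Profit order: E=48 A=32 C=31 B=29 D=14
Assign: E→slot 2, A→slot 1, C skipped, B skipped, D skipped.
Slots: [1:A] [2:E]
2 of 5 scheduled.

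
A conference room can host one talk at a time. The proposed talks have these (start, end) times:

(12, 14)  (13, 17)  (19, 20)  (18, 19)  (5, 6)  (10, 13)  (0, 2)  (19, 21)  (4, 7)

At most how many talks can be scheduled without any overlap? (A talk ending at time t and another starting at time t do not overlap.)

6

Greedy by earliest finish: after sorting by end time, pick each interval compatible with the last pick.
Sorted by end: (0,2)  (5,6)  (4,7)  (10,13)  (12,14)  (13,17)  (18,19)  (19,20)  (19,21)
take (0,2); take (5,6); take (10,13); skip (12,14); take (13,17); take (18,19); take (19,20); skip (19,21).
Selected 6 talks.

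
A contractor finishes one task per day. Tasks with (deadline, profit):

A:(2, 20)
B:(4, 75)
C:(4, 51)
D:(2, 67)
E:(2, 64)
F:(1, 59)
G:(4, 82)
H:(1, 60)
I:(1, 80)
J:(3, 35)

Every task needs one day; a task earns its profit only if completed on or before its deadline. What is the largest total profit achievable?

304

Profit order: G=82 I=80 B=75 D=67 E=64 H=60 F=59 C=51 J=35 A=20
Assign: G→slot 4, I→slot 1, B→slot 3, D→slot 2, E skipped, H skipped, F skipped, C skipped, J skipped, A skipped.
Slots: [1:I] [2:D] [3:B] [4:G]
Profit = 80 + 67 + 75 + 82 = 304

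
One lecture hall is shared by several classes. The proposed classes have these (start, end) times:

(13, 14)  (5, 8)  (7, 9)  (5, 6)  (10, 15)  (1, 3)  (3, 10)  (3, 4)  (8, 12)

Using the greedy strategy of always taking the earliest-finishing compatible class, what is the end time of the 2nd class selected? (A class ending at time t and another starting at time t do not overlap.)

4

Sorted by end: (1,3)  (3,4)  (5,6)  (5,8)  (7,9)  (3,10)  (8,12)  (13,14)  (10,15)
take (1,3); take (3,4); take (5,6); take (7,9); skip (3,10); take (13,14).
Selected: (1,3) (3,4) (5,6) (7,9) (13,14)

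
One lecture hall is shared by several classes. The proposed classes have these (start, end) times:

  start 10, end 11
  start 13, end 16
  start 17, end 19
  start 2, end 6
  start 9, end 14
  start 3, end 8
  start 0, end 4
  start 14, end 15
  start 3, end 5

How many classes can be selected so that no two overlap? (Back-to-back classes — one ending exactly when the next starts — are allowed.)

4

Sort by end time and greedily take each interval whose start is ≥ the last chosen end.
Sorted by end: (0,4)  (3,5)  (2,6)  (3,8)  (10,11)  (9,14)  (14,15)  (13,16)  (17,19)
take (0,4); skip (2,6); take (10,11); take (14,15); take (17,19).
Selected 4 classes.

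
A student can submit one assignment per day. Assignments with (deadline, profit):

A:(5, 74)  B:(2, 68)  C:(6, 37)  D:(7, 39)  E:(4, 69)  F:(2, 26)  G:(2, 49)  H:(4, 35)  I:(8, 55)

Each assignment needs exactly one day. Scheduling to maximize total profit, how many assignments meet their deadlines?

Profit order: A=74 E=69 B=68 I=55 G=49 D=39 C=37 H=35 F=26
Assign: A→slot 5, E→slot 4, B→slot 2, I→slot 8, G→slot 1, D→slot 7, C→slot 6, H→slot 3, F skipped.
Slots: [1:G] [2:B] [3:H] [4:E] [5:A] [6:C] [7:D] [8:I]
8 of 9 scheduled.

8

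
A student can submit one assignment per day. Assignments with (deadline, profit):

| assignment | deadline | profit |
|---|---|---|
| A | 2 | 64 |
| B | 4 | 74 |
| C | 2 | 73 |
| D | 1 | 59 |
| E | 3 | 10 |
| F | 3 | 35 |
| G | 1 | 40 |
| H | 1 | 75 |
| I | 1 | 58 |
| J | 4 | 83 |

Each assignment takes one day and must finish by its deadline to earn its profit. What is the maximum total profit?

305

Take jobs in profit order; each goes to the latest open slot no later than its deadline.
By profit: J(d4,83), H(d1,75), B(d4,74), C(d2,73), A(d2,64), D(d1,59), I(d1,58), G(d1,40), F(d3,35), E(d3,10)
J→slot 4; H→slot 1; B→slot 3; C→slot 2; A skipped; D skipped; I skipped; G skipped; F skipped; E skipped.
Profit = 75 + 73 + 74 + 83 = 305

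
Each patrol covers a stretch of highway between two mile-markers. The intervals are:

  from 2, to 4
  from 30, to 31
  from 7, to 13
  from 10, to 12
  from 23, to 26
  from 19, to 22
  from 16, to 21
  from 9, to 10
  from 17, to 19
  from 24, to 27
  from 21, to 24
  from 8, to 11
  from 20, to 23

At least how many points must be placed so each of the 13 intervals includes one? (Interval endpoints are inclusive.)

6

Process intervals by earliest right end; each time one isn't hit yet, stab at its right endpoint.
By right end: [2,4]  [9,10]  [8,11]  [10,12]  [7,13]  [17,19]  [16,21]  [19,22]  [20,23]  [21,24]  [23,26]  [24,27]  [30,31]
[2,4] uncovered → point at 4; [9,10] uncovered → point at 10; [17,19] uncovered → point at 19; [20,23] uncovered → point at 23; [24,27] uncovered → point at 27; [30,31] uncovered → point at 31.
Points: 4, 10, 19, 23, 27, 31 (6 total).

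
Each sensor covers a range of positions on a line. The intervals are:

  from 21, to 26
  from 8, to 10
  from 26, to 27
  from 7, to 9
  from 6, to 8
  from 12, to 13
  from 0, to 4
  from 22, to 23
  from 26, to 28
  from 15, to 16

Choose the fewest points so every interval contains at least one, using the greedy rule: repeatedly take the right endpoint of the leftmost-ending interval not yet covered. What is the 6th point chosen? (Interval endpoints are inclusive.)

By right end: [0,4]  [6,8]  [7,9]  [8,10]  [12,13]  [15,16]  [22,23]  [21,26]  [26,27]  [26,28]
[0,4] uncovered → point at 4; [6,8] uncovered → point at 8; [12,13] uncovered → point at 13; [15,16] uncovered → point at 16; [22,23] uncovered → point at 23; [26,27] uncovered → point at 27.
Points: 4, 8, 13, 16, 23, 27 (6 total).

27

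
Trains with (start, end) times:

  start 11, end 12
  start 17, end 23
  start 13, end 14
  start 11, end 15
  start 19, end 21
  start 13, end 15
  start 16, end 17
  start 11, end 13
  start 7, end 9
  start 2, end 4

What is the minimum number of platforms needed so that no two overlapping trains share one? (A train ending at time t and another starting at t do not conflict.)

Count concurrent intervals with a sweep; the peak is the room count.
Events (time:±→running): 2:+→1 4:-→0 7:+→1 9:-→0 11:+→1 11:+→2 11:+→3 … peak 3.

3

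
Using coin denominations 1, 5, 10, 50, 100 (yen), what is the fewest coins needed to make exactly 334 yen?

10

Use the largest denomination that fits, subtract, and repeat.
334 − 3×100→34 − 3×10→4 − 4×1→0
Total coins = 3 + 3 + 4 = 10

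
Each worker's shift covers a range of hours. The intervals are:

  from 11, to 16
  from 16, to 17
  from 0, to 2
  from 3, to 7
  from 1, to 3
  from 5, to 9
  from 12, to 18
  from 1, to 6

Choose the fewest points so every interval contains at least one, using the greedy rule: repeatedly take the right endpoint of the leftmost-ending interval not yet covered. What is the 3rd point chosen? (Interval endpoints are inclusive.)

16

Sort by right endpoint; whenever an interval is uncovered, place a point at its right end.
By right end: [0,2]  [1,3]  [1,6]  [3,7]  [5,9]  [11,16]  [16,17]  [12,18]
[0,2] uncovered → point at 2; [3,7] uncovered → point at 7; [11,16] uncovered → point at 16.
Points: 2, 7, 16 (3 total).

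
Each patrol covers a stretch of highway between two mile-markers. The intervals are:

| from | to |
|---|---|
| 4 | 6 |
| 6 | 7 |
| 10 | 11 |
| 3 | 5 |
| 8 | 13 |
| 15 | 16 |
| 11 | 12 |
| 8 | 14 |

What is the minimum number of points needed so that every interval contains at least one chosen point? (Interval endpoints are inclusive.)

Sort by right endpoint; whenever an interval is uncovered, place a point at its right end.
Sorted: [3,5] [4,6] [6,7] [10,11] [11,12] [8,13] [8,14] [15,16]
{[3,5],[4,6]} hit by 5; {[6,7]} hit by 7; {[10,11],[11,12],[8,13],[8,14]} hit by 11; {[15,16]} hit by 16.
Points: 5, 7, 11, 16 (4 total).

4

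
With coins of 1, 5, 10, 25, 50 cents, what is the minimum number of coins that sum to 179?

8

179 = 3×50 + 1×25 + 4×1
Total coins = 3 + 1 + 4 = 8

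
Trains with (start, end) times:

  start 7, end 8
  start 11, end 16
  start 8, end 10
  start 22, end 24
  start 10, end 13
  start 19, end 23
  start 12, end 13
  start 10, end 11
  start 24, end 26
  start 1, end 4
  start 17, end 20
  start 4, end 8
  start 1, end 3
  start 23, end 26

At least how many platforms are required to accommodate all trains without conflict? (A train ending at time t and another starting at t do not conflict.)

3

Events (time:±→running): 1:+→1 1:+→2 3:-→1 4:-→0 4:+→1 7:+→2 8:-→1 8:-→0 8:+→1 10:-→0 10:+→1 10:+→2 11:-→1 11:+→2 12:+→3 … peak 3.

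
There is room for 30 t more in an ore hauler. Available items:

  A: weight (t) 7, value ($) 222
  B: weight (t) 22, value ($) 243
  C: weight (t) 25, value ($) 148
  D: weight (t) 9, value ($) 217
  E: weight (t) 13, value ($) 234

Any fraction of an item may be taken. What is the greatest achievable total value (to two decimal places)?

684.05

Order: A (222/7=31.71) > D (217/9=24.11) > E (234/13=18.00) > B (243/22=11.05) > C (148/25=5.92)
Fill: take A (7 @ 222) → take D (9 @ 217) → take E (13 @ 234) → take 1/22 of B → 11.05; 30/30 used.
Total value = 684.05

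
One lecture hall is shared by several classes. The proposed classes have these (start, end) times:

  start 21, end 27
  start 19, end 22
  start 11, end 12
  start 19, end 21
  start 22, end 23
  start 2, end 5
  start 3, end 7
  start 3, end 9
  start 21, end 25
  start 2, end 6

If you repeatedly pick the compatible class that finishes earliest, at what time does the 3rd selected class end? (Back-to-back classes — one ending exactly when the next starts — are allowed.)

21

Order by finish time; keep every interval that doesn't clash with the previous kept one.
Sorted by end: (2,5)  (2,6)  (3,7)  (3,9)  (11,12)  (19,21)  (19,22)  (22,23)  (21,25)  (21,27)
take (2,5); skip (3,7); take (11,12); take (19,21); skip (19,22); take (22,23); skip (21,25); skip (21,27).
Selected: (2,5) (11,12) (19,21) (22,23)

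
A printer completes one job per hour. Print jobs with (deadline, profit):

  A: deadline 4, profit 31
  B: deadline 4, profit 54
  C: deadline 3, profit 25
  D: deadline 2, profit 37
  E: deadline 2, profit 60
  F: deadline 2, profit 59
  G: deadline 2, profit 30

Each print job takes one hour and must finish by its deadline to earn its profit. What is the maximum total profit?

Sort by profit descending; place each in the latest free slot ≤ its deadline.
Profit order: E=60 F=59 B=54 D=37 A=31 G=30 C=25
Assign: E→slot 2, F→slot 1, B→slot 4, D skipped, A→slot 3, G skipped, C skipped.
Slots: [1:F] [2:E] [3:A] [4:B]
Profit = 59 + 60 + 31 + 54 = 204

204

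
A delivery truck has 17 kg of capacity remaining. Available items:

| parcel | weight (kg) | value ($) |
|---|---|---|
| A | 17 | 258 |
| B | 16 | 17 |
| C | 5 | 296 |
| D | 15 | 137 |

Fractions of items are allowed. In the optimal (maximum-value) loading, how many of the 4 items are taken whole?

Ratios (sorted): C 59.20, A 15.18, D 9.13, B 1.06
take C (5 @ 296); take 12/17 of A → 182.12. Capacity used 17/17.
1 item(s) taken whole; one partial (take 12/17 of A).

1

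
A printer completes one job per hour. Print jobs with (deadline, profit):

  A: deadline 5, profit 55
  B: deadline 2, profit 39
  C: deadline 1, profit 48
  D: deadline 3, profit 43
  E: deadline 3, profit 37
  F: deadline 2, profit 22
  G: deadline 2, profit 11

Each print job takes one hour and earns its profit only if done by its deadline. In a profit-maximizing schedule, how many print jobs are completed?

By profit: A(d5,55), C(d1,48), D(d3,43), B(d2,39), E(d3,37), F(d2,22), G(d2,11)
A→slot 5; C→slot 1; D→slot 3; B→slot 2; E skipped; F skipped; G skipped.
4 of 7 scheduled.

4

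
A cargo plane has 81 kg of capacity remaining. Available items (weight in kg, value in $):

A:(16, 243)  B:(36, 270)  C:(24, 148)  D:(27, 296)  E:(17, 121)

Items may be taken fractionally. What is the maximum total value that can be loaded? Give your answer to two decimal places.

823.24

Order: A (243/16=15.19) > D (296/27=10.96) > B (270/36=7.50) > E (121/17=7.12) > C (148/24=6.17)
Fill: take A (16 @ 243) → take D (27 @ 296) → take B (36 @ 270) → take 2/17 of E → 14.24; 81/81 used.
Total value = 823.24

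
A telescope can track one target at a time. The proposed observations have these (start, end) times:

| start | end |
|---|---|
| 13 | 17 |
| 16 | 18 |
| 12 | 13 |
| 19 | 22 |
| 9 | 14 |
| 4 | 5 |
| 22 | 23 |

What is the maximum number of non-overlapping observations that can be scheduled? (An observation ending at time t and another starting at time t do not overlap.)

Order by finish time; keep every interval that doesn't clash with the previous kept one.
Sorted by end: (4,5)  (12,13)  (9,14)  (13,17)  (16,18)  (19,22)  (22,23)
take (4,5); take (12,13); skip (9,14); take (13,17); take (19,22); take (22,23).
Selected 5 observations.

5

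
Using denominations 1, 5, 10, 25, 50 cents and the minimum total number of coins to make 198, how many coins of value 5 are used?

0

198 = 3×50 + 1×25 + 2×10 + 3×1
Count of 5: 0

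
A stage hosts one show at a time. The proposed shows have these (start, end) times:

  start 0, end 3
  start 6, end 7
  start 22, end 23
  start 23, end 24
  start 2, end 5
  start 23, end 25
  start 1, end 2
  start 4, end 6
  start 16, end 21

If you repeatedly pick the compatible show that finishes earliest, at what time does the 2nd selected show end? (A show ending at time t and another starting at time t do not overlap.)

5

Greedy by earliest finish: after sorting by end time, pick each interval compatible with the last pick.
Sorted by end: (1,2)  (0,3)  (2,5)  (4,6)  (6,7)  (16,21)  (22,23)  (23,24)  (23,25)
take (1,2); skip (0,3); take (2,5); skip (4,6); take (6,7); take (16,21); take (22,23); take (23,24).
Selected: (1,2) (2,5) (6,7) (16,21) (22,23) (23,24)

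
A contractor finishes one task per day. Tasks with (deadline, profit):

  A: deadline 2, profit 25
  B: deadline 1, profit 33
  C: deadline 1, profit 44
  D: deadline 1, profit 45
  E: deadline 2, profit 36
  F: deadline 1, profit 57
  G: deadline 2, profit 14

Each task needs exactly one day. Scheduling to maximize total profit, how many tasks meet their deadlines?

2

Take jobs in profit order; each goes to the latest open slot no later than its deadline.
By profit: F(d1,57), D(d1,45), C(d1,44), E(d2,36), B(d1,33), A(d2,25), G(d2,14)
F→slot 1; D skipped; C skipped; E→slot 2; B skipped; A skipped; G skipped.
2 of 7 scheduled.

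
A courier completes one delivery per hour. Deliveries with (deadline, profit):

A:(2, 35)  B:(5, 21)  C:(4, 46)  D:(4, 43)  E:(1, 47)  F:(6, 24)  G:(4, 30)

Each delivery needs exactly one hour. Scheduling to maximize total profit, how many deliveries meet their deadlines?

Take jobs in profit order; each goes to the latest open slot no later than its deadline.
By profit: E(d1,47), C(d4,46), D(d4,43), A(d2,35), G(d4,30), F(d6,24), B(d5,21)
E→slot 1; C→slot 4; D→slot 3; A→slot 2; G skipped; F→slot 6; B→slot 5.
6 of 7 scheduled.

6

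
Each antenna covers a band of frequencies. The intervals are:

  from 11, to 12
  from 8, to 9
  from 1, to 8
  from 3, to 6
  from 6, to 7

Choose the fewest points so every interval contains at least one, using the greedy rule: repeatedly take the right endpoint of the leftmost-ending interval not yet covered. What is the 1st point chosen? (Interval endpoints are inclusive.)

Process intervals by earliest right end; each time one isn't hit yet, stab at its right endpoint.
By right end: [3,6]  [6,7]  [1,8]  [8,9]  [11,12]
[3,6] uncovered → point at 6; [8,9] uncovered → point at 9; [11,12] uncovered → point at 12.
Points: 6, 9, 12 (3 total).

6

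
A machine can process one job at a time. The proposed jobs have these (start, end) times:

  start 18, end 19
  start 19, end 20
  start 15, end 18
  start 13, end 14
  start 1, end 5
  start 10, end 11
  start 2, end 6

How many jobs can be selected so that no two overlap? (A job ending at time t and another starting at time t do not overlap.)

6

Sorted by end: (1,5)  (2,6)  (10,11)  (13,14)  (15,18)  (18,19)  (19,20)
take (1,5); take (10,11); take (13,14); take (15,18); take (18,19); take (19,20).
Selected 6 jobs.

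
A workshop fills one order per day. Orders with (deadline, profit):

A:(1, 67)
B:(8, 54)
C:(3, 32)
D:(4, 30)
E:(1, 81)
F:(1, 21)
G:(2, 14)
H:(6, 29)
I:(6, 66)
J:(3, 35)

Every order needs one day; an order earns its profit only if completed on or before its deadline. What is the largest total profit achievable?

Take jobs in profit order; each goes to the latest open slot no later than its deadline.
Profit order: E=81 A=67 I=66 B=54 J=35 C=32 D=30 H=29 F=21 G=14
Assign: E→slot 1, A skipped, I→slot 6, B→slot 8, J→slot 3, C→slot 2, D→slot 4, H→slot 5, F skipped, G skipped.
Slots: [1:E] [2:C] [3:J] [4:D] [5:H] [6:I] [8:B]
Profit = 81 + 32 + 35 + 30 + 29 + 66 + 54 = 327

327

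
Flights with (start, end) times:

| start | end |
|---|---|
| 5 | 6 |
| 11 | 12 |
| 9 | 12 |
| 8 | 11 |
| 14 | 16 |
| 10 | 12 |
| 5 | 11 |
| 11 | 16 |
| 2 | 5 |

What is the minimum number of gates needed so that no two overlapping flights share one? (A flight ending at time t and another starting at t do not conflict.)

4

Events (time:±→running): 2:+→1 5:-→0 5:+→1 5:+→2 6:-→1 8:+→2 9:+→3 10:+→4 … peak 4.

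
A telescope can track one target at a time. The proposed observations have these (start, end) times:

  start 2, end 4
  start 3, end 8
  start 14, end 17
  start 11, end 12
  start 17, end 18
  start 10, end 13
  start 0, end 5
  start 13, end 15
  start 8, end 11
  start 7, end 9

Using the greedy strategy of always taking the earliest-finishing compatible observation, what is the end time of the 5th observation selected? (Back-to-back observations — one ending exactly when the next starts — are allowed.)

18

Greedy by earliest finish: after sorting by end time, pick each interval compatible with the last pick.
Sorted by end: (2,4)  (0,5)  (3,8)  (7,9)  (8,11)  (11,12)  (10,13)  (13,15)  (14,17)  (17,18)
take (2,4); skip (0,5); skip (3,8); take (7,9); take (11,12); skip (10,13); take (13,15); take (17,18).
Selected: (2,4) (7,9) (11,12) (13,15) (17,18)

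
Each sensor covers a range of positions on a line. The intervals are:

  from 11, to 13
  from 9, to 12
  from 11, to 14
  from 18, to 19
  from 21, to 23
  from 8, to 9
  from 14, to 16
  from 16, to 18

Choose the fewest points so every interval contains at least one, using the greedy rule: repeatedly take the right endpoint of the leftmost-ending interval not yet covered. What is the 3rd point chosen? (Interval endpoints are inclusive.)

16

Sort by right endpoint; whenever an interval is uncovered, place a point at its right end.
By right end: [8,9]  [9,12]  [11,13]  [11,14]  [14,16]  [16,18]  [18,19]  [21,23]
[8,9] uncovered → point at 9; [11,13] uncovered → point at 13; [14,16] uncovered → point at 16; [18,19] uncovered → point at 19; [21,23] uncovered → point at 23.
Points: 9, 13, 16, 19, 23 (5 total).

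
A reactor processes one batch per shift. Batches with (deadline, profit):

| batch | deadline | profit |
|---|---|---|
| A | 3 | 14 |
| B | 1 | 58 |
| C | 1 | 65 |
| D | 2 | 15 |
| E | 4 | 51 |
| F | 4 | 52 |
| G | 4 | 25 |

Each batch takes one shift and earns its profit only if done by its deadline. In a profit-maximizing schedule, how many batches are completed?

4

Sort by profit descending; place each in the latest free slot ≤ its deadline.
By profit: C(d1,65), B(d1,58), F(d4,52), E(d4,51), G(d4,25), D(d2,15), A(d3,14)
C→slot 1; B skipped; F→slot 4; E→slot 3; G→slot 2; D skipped; A skipped.
4 of 7 scheduled.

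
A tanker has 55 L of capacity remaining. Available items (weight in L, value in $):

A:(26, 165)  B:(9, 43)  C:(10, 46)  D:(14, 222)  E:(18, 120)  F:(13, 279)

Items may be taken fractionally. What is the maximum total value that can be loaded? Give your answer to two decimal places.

Greedy by value/weight ratio, highest first.
Ratios (sorted): F 21.46, D 15.86, E 6.67, A 6.35, B 4.78, C 4.60
take F (13 @ 279); take D (14 @ 222); take E (18 @ 120); take 10/26 of A → 63.46. Capacity used 55/55.
Total value = 684.46

684.46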